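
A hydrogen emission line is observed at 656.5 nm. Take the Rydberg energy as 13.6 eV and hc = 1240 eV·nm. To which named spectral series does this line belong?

Balmer

ΔE = 1240/656.5 = 1.889 eV.
This matches 13.6 × (1/2² − 1/3²), so n_f = 2: the Balmer series.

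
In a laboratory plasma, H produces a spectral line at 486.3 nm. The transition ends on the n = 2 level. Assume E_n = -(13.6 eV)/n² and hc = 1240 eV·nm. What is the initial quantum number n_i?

The photon energy is ΔE = hc/λ = 1240 / 486.3 = 2.550 eV.
With Z = 1, ΔE = 13.60 × (1/n_f² − 1/n_i²), so 1/n_f² − 1/n_i² = 0.1875.
With n_f = 2: 1/n_i² = 1/4 − 0.1875 = 0.06251, so n_i ≈ 4.00.

n_i = 4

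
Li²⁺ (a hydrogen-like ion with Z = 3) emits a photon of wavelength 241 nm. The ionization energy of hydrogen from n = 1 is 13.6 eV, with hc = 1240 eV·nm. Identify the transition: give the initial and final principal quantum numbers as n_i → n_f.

The photon energy is ΔE = hc/λ = 1240 / 241 = 5.145 eV.
With Z = 3, ΔE = 122.4 × (1/n_f² − 1/n_i²), so 1/n_f² − 1/n_i² = 0.04204.
Trying n_f = 4 gives 1/n_i² = 0.02046, i.e. n_i ≈ 7; this pair matches.

n_i = 7, n_f = 4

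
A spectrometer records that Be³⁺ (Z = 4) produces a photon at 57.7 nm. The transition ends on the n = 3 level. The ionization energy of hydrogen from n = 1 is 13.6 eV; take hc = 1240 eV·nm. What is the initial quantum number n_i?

The photon energy is ΔE = hc/λ = 1240 / 57.7 = 21.49 eV.
With Z = 4, ΔE = 217.6 × (1/n_f² − 1/n_i²), so 1/n_f² − 1/n_i² = 0.09876.
With n_f = 3: 1/n_i² = 1/9 − 0.09876 = 0.01235, so n_i ≈ 9.00.

n_i = 9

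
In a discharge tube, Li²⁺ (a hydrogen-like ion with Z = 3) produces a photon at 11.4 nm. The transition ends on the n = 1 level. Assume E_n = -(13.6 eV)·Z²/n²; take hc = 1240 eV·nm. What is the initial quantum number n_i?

The photon energy is ΔE = hc/λ = 1240 / 11.4 = 108.8 eV.
With Z = 3, ΔE = 122.4 × (1/n_f² − 1/n_i²), so 1/n_f² − 1/n_i² = 0.8887.
With n_f = 1: 1/n_i² = 1/1 − 0.8887 = 0.1113, so n_i ≈ 3.00.

n_i = 3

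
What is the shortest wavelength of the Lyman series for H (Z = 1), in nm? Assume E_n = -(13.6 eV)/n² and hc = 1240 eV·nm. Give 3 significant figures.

91.2 nm

The Lyman series has lower level n_f = 1; the series limit corresponds to n_i → ∞.
ΔE_max = 13.6 × 1 / 1² = 13.60 eV.
λ_min = 1240 / 13.60 = 91.2 nm.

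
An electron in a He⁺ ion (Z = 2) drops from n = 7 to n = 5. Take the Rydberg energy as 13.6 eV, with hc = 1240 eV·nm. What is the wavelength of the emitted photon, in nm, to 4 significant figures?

1163 nm

For Z = 2 the level energies scale as Z², so the effective Rydberg energy is 13.6 × 4 = 54.40 eV.
ΔE = 54.40 × (1/5² − 1/7²) = 54.40 × 0.01959 = 1.066 eV.
λ = hc/ΔE = 1240 / 1.066 = 1163 nm.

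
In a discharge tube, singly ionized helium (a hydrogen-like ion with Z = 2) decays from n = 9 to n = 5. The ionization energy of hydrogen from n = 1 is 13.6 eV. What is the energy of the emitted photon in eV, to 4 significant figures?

1.504 eV

The Bohr energies scale as Z², so for Z = 2: E_n = −54.40/n² eV.
E_9 = −54.40/81 = −0.6716 eV and E_5 = −54.40/25 = −2.176 eV.
The photon energy is |E_9 − E_5| = 1.504 eV.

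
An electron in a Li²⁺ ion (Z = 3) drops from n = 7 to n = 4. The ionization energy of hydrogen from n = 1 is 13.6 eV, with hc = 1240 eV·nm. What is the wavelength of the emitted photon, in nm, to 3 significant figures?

For Z = 3 the level energies scale as Z², so the effective Rydberg energy is 13.6 × 9 = 122.4 eV.
ΔE = 122.4 × (1/4² − 1/7²) = 122.4 × 0.04209 = 5.152 eV.
λ = hc/ΔE = 1240 / 5.152 = 241 nm.

241 nm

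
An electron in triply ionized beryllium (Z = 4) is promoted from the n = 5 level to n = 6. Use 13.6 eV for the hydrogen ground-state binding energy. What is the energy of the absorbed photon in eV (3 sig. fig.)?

The Bohr energies scale as Z², so for Z = 4: E_n = −217.6/n² eV.
E_6 = −217.6/36 = −6.044 eV and E_5 = −217.6/25 = −8.704 eV.
The photon energy is |E_6 − E_5| = 2.66 eV.

2.66 eV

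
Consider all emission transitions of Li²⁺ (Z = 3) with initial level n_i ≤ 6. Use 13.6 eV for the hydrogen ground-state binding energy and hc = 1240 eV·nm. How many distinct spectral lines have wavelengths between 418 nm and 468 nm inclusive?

1

Enumerate all n_i → n_f pairs with 1 ≤ n_f < n_i ≤ 6 and compute λ = 1240 / [13.6·9·(1/n_f² − 1/n_i²)].
Lines falling in [418, 468] nm: 5→4 (450.3 nm).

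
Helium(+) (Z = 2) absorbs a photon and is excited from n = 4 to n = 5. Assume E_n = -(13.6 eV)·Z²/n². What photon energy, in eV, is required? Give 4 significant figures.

The Bohr energies scale as Z², so for Z = 2: E_n = −54.40/n² eV.
E_5 = −54.40/25 = −2.176 eV and E_4 = −54.40/16 = −3.400 eV.
The photon energy is |E_5 − E_4| = 1.224 eV.

1.224 eV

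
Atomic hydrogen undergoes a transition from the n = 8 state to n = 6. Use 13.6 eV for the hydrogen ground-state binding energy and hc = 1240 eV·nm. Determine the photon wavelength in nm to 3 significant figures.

7500 nm

ΔE = 13.60 × (1/6² − 1/8²) = 13.60 × 0.01215 = 0.1653 eV.
λ = hc/ΔE = 1240 / 0.1653 = 7500 nm.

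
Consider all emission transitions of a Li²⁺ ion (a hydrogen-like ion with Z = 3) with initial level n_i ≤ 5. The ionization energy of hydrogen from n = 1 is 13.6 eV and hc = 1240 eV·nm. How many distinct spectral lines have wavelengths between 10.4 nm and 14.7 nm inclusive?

Enumerate all n_i → n_f pairs with 1 ≤ n_f < n_i ≤ 5 and compute λ = 1240 / [13.6·9·(1/n_f² − 1/n_i²)].
Lines falling in [10.4, 14.7] nm: 5→1 (10.55 nm), 4→1 (10.81 nm), 3→1 (11.40 nm), 2→1 (13.51 nm).

4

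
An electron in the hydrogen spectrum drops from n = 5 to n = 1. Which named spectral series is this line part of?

Lyman

The series is set by the lower level: n_f = 1 is the Lyman series.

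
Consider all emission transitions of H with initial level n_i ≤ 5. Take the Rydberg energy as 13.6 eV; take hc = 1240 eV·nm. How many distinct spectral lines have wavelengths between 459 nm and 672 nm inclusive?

Enumerate all n_i → n_f pairs with 1 ≤ n_f < n_i ≤ 5 and compute λ = 1240 / [13.6·1·(1/n_f² − 1/n_i²)].
Lines falling in [459, 672] nm: 4→2 (486.3 nm), 3→2 (656.5 nm).

2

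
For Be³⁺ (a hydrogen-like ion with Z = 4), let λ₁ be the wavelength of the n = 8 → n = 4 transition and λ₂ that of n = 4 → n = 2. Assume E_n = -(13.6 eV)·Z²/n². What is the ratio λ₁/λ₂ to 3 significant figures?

λ ∝ 1/ΔE ∝ 1/(1/n_f² − 1/n_i²), and the Z² and hc factors cancel in the ratio.
λ₁/λ₂ = (1/2² − 1/4²)/(1/4² − 1/8²) = 0.1875/0.04688 = 4.00.

4.00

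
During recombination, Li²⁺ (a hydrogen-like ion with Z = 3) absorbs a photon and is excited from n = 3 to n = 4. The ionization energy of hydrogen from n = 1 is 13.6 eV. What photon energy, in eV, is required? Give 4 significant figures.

5.950 eV

The Bohr energies scale as Z², so for Z = 3: E_n = −122.4/n² eV.
E_4 = −122.4/16 = −7.650 eV and E_3 = −122.4/9 = −13.60 eV.
The photon energy is |E_4 − E_3| = 5.950 eV.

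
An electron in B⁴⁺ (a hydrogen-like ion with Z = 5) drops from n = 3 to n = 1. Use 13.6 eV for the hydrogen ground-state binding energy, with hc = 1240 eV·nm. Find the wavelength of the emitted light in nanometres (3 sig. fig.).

For Z = 5 the level energies scale as Z², so the effective Rydberg energy is 13.6 × 25 = 340.0 eV.
ΔE = 340.0 × (1/1² − 1/3²) = 340.0 × 0.8889 = 302.2 eV.
λ = hc/ΔE = 1240 / 302.2 = 4.10 nm.

4.10 nm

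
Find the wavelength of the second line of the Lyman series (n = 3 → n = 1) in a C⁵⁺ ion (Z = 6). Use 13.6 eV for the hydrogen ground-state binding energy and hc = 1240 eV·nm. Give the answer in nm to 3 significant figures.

2.85 nm

The Lyman series terminates on n_f = 1; the second line has n_i = 1+2 = 3.
ΔE = 489.6 × (1/1² − 1/3²) = 435.2 eV.
λ = 1240 / 435.2 = 2.85 nm.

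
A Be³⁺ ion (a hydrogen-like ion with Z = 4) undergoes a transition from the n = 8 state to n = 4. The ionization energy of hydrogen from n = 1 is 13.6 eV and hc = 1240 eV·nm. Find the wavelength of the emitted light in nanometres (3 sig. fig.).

For Z = 4 the level energies scale as Z², so the effective Rydberg energy is 13.6 × 16 = 217.6 eV.
ΔE = 217.6 × (1/4² − 1/8²) = 217.6 × 0.04688 = 10.20 eV.
λ = hc/ΔE = 1240 / 10.20 = 122 nm.

122 nm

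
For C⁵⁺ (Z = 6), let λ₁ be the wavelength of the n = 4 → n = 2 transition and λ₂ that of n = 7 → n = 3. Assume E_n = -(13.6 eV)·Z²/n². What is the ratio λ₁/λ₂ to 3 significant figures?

0.484

λ ∝ 1/ΔE ∝ 1/(1/n_f² − 1/n_i²), and the Z² and hc factors cancel in the ratio.
λ₁/λ₂ = (1/3² − 1/7²)/(1/2² − 1/4²) = 0.09070/0.1875 = 0.484.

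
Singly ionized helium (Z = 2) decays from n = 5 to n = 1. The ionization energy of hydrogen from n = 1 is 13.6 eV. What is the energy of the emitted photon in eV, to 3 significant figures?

52.2 eV

The Bohr energies scale as Z², so for Z = 2: E_n = −54.40/n² eV.
E_5 = −54.40/25 = −2.176 eV and E_1 = −54.40/1 = −54.40 eV.
The photon energy is |E_5 − E_1| = 52.2 eV.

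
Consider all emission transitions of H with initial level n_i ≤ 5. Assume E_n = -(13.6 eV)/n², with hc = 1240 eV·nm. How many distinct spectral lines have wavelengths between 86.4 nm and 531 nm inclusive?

Enumerate all n_i → n_f pairs with 1 ≤ n_f < n_i ≤ 5 and compute λ = 1240 / [13.6·1·(1/n_f² − 1/n_i²)].
Lines falling in [86.4, 531] nm: 5→1 (94.98 nm), 4→1 (97.25 nm), 3→1 (102.6 nm), 2→1 (121.6 nm), 5→2 (434.2 nm), 4→2 (486.3 nm).

6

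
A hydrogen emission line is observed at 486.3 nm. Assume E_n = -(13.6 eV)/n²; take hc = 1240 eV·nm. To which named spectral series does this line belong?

Balmer

ΔE = 1240/486.3 = 2.550 eV.
This matches 13.6 × (1/2² − 1/4²), so n_f = 2: the Balmer series.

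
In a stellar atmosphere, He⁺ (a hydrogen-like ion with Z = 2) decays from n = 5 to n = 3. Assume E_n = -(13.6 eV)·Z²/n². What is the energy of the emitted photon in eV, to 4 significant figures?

The Bohr energies scale as Z², so for Z = 2: E_n = −54.40/n² eV.
E_5 = −54.40/25 = −2.176 eV and E_3 = −54.40/9 = −6.044 eV.
The photon energy is |E_5 − E_3| = 3.868 eV.

3.868 eV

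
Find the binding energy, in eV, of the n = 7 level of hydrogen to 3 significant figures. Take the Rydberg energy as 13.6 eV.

0.278 eV

E_7 = −13.60/49 = −0.278 eV, so ionization (to E = 0) requires 0.278 eV.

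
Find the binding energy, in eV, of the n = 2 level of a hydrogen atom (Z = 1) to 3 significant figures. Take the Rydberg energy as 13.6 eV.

3.40 eV

E_2 = −13.60/4 = −3.40 eV, so ionization (to E = 0) requires 3.40 eV.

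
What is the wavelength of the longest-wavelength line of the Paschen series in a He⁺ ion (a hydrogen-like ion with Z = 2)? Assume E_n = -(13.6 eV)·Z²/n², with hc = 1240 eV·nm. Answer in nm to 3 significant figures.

The Paschen series terminates on n_f = 3; the first line has n_i = 3+1 = 4.
ΔE = 54.40 × (1/3² − 1/4²) = 2.644 eV.
λ = 1240 / 2.644 = 469 nm.

469 nm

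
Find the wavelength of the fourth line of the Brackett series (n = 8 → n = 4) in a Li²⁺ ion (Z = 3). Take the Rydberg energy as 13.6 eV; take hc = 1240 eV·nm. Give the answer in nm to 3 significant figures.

216 nm

The Brackett series terminates on n_f = 4; the fourth line has n_i = 4+4 = 8.
ΔE = 122.4 × (1/4² − 1/8²) = 5.738 eV.
λ = 1240 / 5.738 = 216 nm.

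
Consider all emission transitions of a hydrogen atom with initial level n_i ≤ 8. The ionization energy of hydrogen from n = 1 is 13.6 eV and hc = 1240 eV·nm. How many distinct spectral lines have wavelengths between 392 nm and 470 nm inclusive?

3

Enumerate all n_i → n_f pairs with 1 ≤ n_f < n_i ≤ 8 and compute λ = 1240 / [13.6·1·(1/n_f² − 1/n_i²)].
Lines falling in [392, 470] nm: 7→2 (397.1 nm), 6→2 (410.3 nm), 5→2 (434.2 nm).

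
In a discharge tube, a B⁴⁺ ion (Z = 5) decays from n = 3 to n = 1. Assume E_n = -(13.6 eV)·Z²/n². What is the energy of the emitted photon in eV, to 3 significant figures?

302 eV

The Bohr energies scale as Z², so for Z = 5: E_n = −340.0/n² eV.
E_3 = −340.0/9 = −37.78 eV and E_1 = −340.0/1 = −340.0 eV.
The photon energy is |E_3 − E_1| = 302 eV.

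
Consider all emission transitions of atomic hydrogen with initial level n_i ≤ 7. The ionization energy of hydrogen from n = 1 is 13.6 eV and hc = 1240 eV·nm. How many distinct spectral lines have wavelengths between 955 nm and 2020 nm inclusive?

4

Enumerate all n_i → n_f pairs with 1 ≤ n_f < n_i ≤ 7 and compute λ = 1240 / [13.6·1·(1/n_f² − 1/n_i²)].
Lines falling in [955, 2020] nm: 7→3 (1005 nm), 6→3 (1094 nm), 5→3 (1282 nm), 4→3 (1876 nm).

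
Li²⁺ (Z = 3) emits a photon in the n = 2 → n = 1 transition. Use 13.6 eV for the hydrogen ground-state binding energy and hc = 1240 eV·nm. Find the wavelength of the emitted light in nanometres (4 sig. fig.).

13.51 nm

For Z = 3 the level energies scale as Z², so the effective Rydberg energy is 13.6 × 9 = 122.4 eV.
ΔE = 122.4 × (1/1² − 1/2²) = 122.4 × 0.7500 = 91.80 eV.
λ = hc/ΔE = 1240 / 91.80 = 13.51 nm.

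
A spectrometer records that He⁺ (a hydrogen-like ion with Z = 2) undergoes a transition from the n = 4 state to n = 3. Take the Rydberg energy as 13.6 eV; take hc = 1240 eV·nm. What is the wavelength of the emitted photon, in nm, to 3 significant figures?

469 nm

For Z = 2 the level energies scale as Z², so the effective Rydberg energy is 13.6 × 4 = 54.40 eV.
ΔE = 54.40 × (1/3² − 1/4²) = 54.40 × 0.04861 = 2.644 eV.
λ = hc/ΔE = 1240 / 2.644 = 469 nm.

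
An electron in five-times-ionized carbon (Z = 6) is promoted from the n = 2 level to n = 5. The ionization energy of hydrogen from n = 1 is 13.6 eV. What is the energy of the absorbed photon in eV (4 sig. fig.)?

The Bohr energies scale as Z², so for Z = 6: E_n = −489.6/n² eV.
E_5 = −489.6/25 = −19.58 eV and E_2 = −489.6/4 = −122.4 eV.
The photon energy is |E_5 − E_2| = 102.8 eV.

102.8 eV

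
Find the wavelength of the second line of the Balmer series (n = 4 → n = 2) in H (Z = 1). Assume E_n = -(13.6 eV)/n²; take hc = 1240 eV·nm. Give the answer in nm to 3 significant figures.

The Balmer series terminates on n_f = 2; the second line has n_i = 2+2 = 4.
ΔE = 13.60 × (1/2² − 1/4²) = 2.550 eV.
λ = 1240 / 2.550 = 486 nm.

486 nm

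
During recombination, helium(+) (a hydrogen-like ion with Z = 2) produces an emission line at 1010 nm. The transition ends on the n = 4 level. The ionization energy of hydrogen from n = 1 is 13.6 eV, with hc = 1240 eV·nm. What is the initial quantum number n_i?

The photon energy is ΔE = hc/λ = 1240 / 1010 = 1.228 eV.
With Z = 2, ΔE = 54.40 × (1/n_f² − 1/n_i²), so 1/n_f² − 1/n_i² = 0.02257.
With n_f = 4: 1/n_i² = 1/16 − 0.02257 = 0.03993, so n_i ≈ 5.00.

n_i = 5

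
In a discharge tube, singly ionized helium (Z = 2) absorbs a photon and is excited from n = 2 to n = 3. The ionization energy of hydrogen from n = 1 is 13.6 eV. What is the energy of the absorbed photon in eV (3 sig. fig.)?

7.56 eV

The Bohr energies scale as Z², so for Z = 2: E_n = −54.40/n² eV.
E_3 = −54.40/9 = −6.044 eV and E_2 = −54.40/4 = −13.60 eV.
The photon energy is |E_3 − E_2| = 7.56 eV.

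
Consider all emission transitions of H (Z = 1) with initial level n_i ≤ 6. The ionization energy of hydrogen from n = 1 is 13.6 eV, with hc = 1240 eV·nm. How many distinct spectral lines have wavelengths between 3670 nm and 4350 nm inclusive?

1

Enumerate all n_i → n_f pairs with 1 ≤ n_f < n_i ≤ 6 and compute λ = 1240 / [13.6·1·(1/n_f² − 1/n_i²)].
Lines falling in [3670, 4350] nm: 5→4 (4052 nm).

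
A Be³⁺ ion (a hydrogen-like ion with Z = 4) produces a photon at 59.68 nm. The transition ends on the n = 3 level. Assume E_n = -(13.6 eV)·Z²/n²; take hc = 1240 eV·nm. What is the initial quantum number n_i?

n_i = 8

The photon energy is ΔE = hc/λ = 1240 / 59.68 = 20.78 eV.
With Z = 4, ΔE = 217.6 × (1/n_f² − 1/n_i²), so 1/n_f² − 1/n_i² = 0.09548.
With n_f = 3: 1/n_i² = 1/9 − 0.09548 = 0.01563, so n_i ≈ 8.00.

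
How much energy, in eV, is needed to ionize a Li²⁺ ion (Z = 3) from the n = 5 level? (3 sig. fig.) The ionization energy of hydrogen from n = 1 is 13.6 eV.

4.90 eV

E_n = −13.6 Z²/n² = −122.4/n² eV for Z = 3.
E_5 = −122.4/25 = −4.90 eV, so ionization (to E = 0) requires 4.90 eV.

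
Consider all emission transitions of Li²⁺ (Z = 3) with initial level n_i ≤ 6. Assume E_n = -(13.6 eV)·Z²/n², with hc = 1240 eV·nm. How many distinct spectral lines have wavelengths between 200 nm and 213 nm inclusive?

1

Enumerate all n_i → n_f pairs with 1 ≤ n_f < n_i ≤ 6 and compute λ = 1240 / [13.6·9·(1/n_f² − 1/n_i²)].
Lines falling in [200, 213] nm: 4→3 (208.4 nm).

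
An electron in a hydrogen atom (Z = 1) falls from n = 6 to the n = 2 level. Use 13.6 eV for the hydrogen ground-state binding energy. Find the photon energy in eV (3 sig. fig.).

3.02 eV

E_6 = −13.60/36 = −0.3778 eV and E_2 = −13.60/4 = −3.400 eV.
The photon energy is |E_6 − E_2| = 3.02 eV.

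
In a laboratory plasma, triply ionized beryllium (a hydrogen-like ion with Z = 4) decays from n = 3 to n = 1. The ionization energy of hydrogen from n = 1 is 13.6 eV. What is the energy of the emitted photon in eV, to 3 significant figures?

193 eV

The Bohr energies scale as Z², so for Z = 4: E_n = −217.6/n² eV.
E_3 = −217.6/9 = −24.18 eV and E_1 = −217.6/1 = −217.6 eV.
The photon energy is |E_3 − E_1| = 193 eV.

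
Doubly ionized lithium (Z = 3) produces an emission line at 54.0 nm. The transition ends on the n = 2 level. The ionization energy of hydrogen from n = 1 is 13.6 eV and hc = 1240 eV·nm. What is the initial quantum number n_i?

n_i = 4

The photon energy is ΔE = hc/λ = 1240 / 54.0 = 22.96 eV.
With Z = 3, ΔE = 122.4 × (1/n_f² − 1/n_i²), so 1/n_f² − 1/n_i² = 0.1876.
With n_f = 2: 1/n_i² = 1/4 − 0.1876 = 0.06239, so n_i ≈ 4.00.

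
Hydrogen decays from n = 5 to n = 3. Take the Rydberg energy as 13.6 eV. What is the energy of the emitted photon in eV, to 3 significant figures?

E_5 = −13.60/25 = −0.5440 eV and E_3 = −13.60/9 = −1.511 eV.
The photon energy is |E_5 − E_3| = 0.967 eV.

0.967 eV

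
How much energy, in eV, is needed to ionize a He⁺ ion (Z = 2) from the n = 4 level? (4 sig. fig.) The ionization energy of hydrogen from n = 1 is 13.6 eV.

E_n = −13.6 Z²/n² = −54.40/n² eV for Z = 2.
E_4 = −54.40/16 = −3.400 eV, so ionization (to E = 0) requires 3.400 eV.

3.400 eV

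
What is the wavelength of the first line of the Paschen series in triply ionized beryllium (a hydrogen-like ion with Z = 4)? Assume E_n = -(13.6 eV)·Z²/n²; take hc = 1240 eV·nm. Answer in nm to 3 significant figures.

The Paschen series terminates on n_f = 3; the first line has n_i = 3+1 = 4.
ΔE = 217.6 × (1/3² − 1/4²) = 10.58 eV.
λ = 1240 / 10.58 = 117 nm.

117 nm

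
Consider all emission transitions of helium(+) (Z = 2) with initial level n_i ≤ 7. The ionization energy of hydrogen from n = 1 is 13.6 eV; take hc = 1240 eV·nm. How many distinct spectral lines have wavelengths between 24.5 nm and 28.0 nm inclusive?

1

Enumerate all n_i → n_f pairs with 1 ≤ n_f < n_i ≤ 7 and compute λ = 1240 / [13.6·4·(1/n_f² − 1/n_i²)].
Lines falling in [24.5, 28.0] nm: 3→1 (25.64 nm).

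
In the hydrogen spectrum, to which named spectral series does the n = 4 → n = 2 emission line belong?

Balmer

The series is set by the lower level: n_f = 2 is the Balmer series.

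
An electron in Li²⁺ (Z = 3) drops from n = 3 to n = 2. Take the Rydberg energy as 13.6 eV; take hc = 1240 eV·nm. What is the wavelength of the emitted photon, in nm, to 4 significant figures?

72.94 nm

For Z = 3 the level energies scale as Z², so the effective Rydberg energy is 13.6 × 9 = 122.4 eV.
ΔE = 122.4 × (1/2² − 1/3²) = 122.4 × 0.1389 = 17.00 eV.
λ = hc/ΔE = 1240 / 17.00 = 72.94 nm.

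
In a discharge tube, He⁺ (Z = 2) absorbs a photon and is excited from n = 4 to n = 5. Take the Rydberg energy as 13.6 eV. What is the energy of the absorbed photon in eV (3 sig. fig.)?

1.22 eV

The Bohr energies scale as Z², so for Z = 2: E_n = −54.40/n² eV.
E_5 = −54.40/25 = −2.176 eV and E_4 = −54.40/16 = −3.400 eV.
The photon energy is |E_5 − E_4| = 1.22 eV.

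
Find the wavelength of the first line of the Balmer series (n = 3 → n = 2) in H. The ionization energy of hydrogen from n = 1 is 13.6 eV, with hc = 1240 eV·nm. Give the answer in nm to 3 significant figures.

656 nm

The Balmer series terminates on n_f = 2; the first line has n_i = 2+1 = 3.
ΔE = 13.60 × (1/2² − 1/3²) = 1.889 eV.
λ = 1240 / 1.889 = 656 nm.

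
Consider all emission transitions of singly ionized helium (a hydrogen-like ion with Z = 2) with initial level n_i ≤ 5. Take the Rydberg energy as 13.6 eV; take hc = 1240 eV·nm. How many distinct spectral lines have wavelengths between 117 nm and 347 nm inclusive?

Enumerate all n_i → n_f pairs with 1 ≤ n_f < n_i ≤ 5 and compute λ = 1240 / [13.6·4·(1/n_f² − 1/n_i²)].
Lines falling in [117, 347] nm: 4→2 (121.6 nm), 3→2 (164.1 nm), 5→3 (320.5 nm).

3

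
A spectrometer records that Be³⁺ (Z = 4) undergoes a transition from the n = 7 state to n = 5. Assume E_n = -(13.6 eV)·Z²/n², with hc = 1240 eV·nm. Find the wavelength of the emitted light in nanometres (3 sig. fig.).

For Z = 4 the level energies scale as Z², so the effective Rydberg energy is 13.6 × 16 = 217.6 eV.
ΔE = 217.6 × (1/5² − 1/7²) = 217.6 × 0.01959 = 4.263 eV.
λ = hc/ΔE = 1240 / 4.263 = 291 nm.

291 nm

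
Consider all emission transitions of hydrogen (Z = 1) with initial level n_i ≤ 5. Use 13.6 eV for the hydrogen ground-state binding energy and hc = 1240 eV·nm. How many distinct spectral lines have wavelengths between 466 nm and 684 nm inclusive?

2

Enumerate all n_i → n_f pairs with 1 ≤ n_f < n_i ≤ 5 and compute λ = 1240 / [13.6·1·(1/n_f² − 1/n_i²)].
Lines falling in [466, 684] nm: 4→2 (486.3 nm), 3→2 (656.5 nm).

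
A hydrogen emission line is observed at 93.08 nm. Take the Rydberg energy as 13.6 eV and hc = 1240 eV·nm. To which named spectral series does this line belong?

Lyman

ΔE = 1240/93.08 = 13.32 eV.
This matches 13.6 × (1/1² − 1/7²), so n_f = 1: the Lyman series.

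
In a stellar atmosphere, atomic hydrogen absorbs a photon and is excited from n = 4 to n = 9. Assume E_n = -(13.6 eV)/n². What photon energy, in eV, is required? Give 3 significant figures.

E_9 = −13.60/81 = −0.1679 eV and E_4 = −13.60/16 = −0.8500 eV.
The photon energy is |E_9 − E_4| = 0.682 eV.

0.682 eV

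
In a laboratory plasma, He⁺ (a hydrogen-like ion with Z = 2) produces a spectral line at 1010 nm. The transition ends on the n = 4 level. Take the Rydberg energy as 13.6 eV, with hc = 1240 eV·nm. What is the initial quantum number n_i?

The photon energy is ΔE = hc/λ = 1240 / 1010 = 1.228 eV.
With Z = 2, ΔE = 54.40 × (1/n_f² − 1/n_i²), so 1/n_f² − 1/n_i² = 0.02257.
With n_f = 4: 1/n_i² = 1/16 − 0.02257 = 0.03993, so n_i ≈ 5.00.

n_i = 5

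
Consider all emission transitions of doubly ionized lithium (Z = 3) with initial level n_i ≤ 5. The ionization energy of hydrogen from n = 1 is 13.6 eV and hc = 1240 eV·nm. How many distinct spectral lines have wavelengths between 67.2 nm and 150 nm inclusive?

2

Enumerate all n_i → n_f pairs with 1 ≤ n_f < n_i ≤ 5 and compute λ = 1240 / [13.6·9·(1/n_f² − 1/n_i²)].
Lines falling in [67.2, 150] nm: 3→2 (72.94 nm), 5→3 (142.5 nm).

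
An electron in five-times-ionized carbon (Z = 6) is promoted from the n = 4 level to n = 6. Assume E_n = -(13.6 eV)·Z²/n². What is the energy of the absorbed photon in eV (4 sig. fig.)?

17.00 eV

The Bohr energies scale as Z², so for Z = 6: E_n = −489.6/n² eV.
E_6 = −489.6/36 = −13.60 eV and E_4 = −489.6/16 = −30.60 eV.
The photon energy is |E_6 − E_4| = 17.00 eV.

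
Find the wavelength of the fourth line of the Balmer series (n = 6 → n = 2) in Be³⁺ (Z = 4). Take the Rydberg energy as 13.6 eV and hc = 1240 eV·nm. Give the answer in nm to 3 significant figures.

The Balmer series terminates on n_f = 2; the fourth line has n_i = 2+4 = 6.
ΔE = 217.6 × (1/2² − 1/6²) = 48.36 eV.
λ = 1240 / 48.36 = 25.6 nm.

25.6 nm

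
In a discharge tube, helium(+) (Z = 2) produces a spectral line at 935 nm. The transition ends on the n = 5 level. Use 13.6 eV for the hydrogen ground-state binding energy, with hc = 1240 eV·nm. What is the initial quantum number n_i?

The photon energy is ΔE = hc/λ = 1240 / 935 = 1.326 eV.
With Z = 2, ΔE = 54.40 × (1/n_f² − 1/n_i²), so 1/n_f² − 1/n_i² = 0.02438.
With n_f = 5: 1/n_i² = 1/25 − 0.02438 = 0.01562, so n_i ≈ 8.00.

n_i = 8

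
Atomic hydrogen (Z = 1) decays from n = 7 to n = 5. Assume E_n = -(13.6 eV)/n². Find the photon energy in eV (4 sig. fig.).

E_7 = −13.60/49 = −0.2776 eV and E_5 = −13.60/25 = −0.5440 eV.
The photon energy is |E_7 − E_5| = 0.2664 eV.

0.2664 eV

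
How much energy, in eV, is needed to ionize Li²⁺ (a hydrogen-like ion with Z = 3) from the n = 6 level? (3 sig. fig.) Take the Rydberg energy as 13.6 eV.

E_n = −13.6 Z²/n² = −122.4/n² eV for Z = 3.
E_6 = −122.4/36 = −3.40 eV, so ionization (to E = 0) requires 3.40 eV.

3.40 eV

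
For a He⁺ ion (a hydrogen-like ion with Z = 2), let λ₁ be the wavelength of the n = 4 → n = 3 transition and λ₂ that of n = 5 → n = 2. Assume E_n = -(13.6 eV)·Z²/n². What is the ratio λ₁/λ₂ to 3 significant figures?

λ ∝ 1/ΔE ∝ 1/(1/n_f² − 1/n_i²), and the Z² and hc factors cancel in the ratio.
λ₁/λ₂ = (1/2² − 1/5²)/(1/3² − 1/4²) = 0.2100/0.04861 = 4.32.

4.32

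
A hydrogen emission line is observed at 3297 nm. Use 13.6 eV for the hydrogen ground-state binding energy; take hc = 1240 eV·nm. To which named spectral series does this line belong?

Pfund

ΔE = 1240/3297 = 0.3761 eV.
This matches 13.6 × (1/5² − 1/9²), so n_f = 5: the Pfund series.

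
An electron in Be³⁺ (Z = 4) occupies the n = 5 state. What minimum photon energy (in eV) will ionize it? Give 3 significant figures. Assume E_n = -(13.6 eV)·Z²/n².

8.70 eV

E_n = −13.6 Z²/n² = −217.6/n² eV for Z = 4.
E_5 = −217.6/25 = −8.70 eV, so ionization (to E = 0) requires 8.70 eV.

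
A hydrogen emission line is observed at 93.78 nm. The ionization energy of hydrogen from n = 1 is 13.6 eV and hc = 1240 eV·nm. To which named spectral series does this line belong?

Lyman

ΔE = 1240/93.78 = 13.22 eV.
This matches 13.6 × (1/1² − 1/6²), so n_f = 1: the Lyman series.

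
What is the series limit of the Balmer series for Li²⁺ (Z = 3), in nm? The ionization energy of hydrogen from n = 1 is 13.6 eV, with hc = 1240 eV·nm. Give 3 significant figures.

40.5 nm

The Balmer series has lower level n_f = 2; the series limit corresponds to n_i → ∞.
ΔE_max = 13.6 × 9 / 2² = 30.60 eV.
λ_min = 1240 / 30.60 = 40.5 nm.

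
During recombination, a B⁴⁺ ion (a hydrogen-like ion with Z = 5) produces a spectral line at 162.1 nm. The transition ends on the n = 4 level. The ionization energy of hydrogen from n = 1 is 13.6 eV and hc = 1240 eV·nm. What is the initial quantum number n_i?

The photon energy is ΔE = hc/λ = 1240 / 162.1 = 7.650 eV.
With Z = 5, ΔE = 340.0 × (1/n_f² − 1/n_i²), so 1/n_f² − 1/n_i² = 0.02250.
With n_f = 4: 1/n_i² = 1/16 − 0.02250 = 0.04000, so n_i ≈ 5.00.

n_i = 5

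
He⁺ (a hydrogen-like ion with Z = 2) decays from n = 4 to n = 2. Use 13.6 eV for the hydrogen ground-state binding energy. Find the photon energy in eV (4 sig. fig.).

10.20 eV

The Bohr energies scale as Z², so for Z = 2: E_n = −54.40/n² eV.
E_4 = −54.40/16 = −3.400 eV and E_2 = −54.40/4 = −13.60 eV.
The photon energy is |E_4 − E_2| = 10.20 eV.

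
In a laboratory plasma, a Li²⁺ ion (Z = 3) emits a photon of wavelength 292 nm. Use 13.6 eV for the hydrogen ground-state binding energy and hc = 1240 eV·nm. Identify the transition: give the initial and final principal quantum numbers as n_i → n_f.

The photon energy is ΔE = hc/λ = 1240 / 292 = 4.247 eV.
With Z = 3, ΔE = 122.4 × (1/n_f² − 1/n_i²), so 1/n_f² − 1/n_i² = 0.03469.
Trying n_f = 4 gives 1/n_i² = 0.02781, i.e. n_i ≈ 6; this pair matches.

n_i = 6, n_f = 4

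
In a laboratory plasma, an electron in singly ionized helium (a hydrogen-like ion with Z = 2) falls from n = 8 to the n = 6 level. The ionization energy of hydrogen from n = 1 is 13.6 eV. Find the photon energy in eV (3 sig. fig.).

0.661 eV

The Bohr energies scale as Z², so for Z = 2: E_n = −54.40/n² eV.
E_8 = −54.40/64 = −0.8500 eV and E_6 = −54.40/36 = −1.511 eV.
The photon energy is |E_8 − E_6| = 0.661 eV.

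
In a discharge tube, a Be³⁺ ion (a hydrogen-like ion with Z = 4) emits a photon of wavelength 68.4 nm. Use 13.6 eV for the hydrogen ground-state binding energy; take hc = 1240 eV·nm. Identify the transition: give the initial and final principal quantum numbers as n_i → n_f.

n_i = 6, n_f = 3

The photon energy is ΔE = hc/λ = 1240 / 68.4 = 18.13 eV.
With Z = 4, ΔE = 217.6 × (1/n_f² − 1/n_i²), so 1/n_f² − 1/n_i² = 0.08331.
Trying n_f = 3 gives 1/n_i² = 0.02780, i.e. n_i ≈ 6; this pair matches.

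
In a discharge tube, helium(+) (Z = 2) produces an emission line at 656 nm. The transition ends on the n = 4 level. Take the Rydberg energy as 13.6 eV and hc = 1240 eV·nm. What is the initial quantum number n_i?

n_i = 6

The photon energy is ΔE = hc/λ = 1240 / 656 = 1.890 eV.
With Z = 2, ΔE = 54.40 × (1/n_f² − 1/n_i²), so 1/n_f² − 1/n_i² = 0.03475.
With n_f = 4: 1/n_i² = 1/16 − 0.03475 = 0.02775, so n_i ≈ 6.00.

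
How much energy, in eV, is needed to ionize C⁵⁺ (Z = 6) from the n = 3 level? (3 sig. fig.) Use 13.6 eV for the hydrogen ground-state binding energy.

E_n = −13.6 Z²/n² = −489.6/n² eV for Z = 6.
E_3 = −489.6/9 = −54.4 eV, so ionization (to E = 0) requires 54.4 eV.

54.4 eV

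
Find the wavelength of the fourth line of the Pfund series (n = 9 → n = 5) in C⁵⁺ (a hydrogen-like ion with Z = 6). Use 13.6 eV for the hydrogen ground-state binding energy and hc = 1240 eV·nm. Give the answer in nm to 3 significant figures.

The Pfund series terminates on n_f = 5; the fourth line has n_i = 5+4 = 9.
ΔE = 489.6 × (1/5² − 1/9²) = 13.54 eV.
λ = 1240 / 13.54 = 91.6 nm.

91.6 nm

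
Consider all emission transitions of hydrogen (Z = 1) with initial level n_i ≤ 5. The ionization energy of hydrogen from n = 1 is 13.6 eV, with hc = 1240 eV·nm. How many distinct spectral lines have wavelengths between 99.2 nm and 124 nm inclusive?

Enumerate all n_i → n_f pairs with 1 ≤ n_f < n_i ≤ 5 and compute λ = 1240 / [13.6·1·(1/n_f² − 1/n_i²)].
Lines falling in [99.2, 124] nm: 3→1 (102.6 nm), 2→1 (121.6 nm).

2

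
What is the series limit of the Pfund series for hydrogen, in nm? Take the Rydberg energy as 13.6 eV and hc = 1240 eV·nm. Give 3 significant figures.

2280 nm

The Pfund series has lower level n_f = 5; the series limit corresponds to n_i → ∞.
ΔE_max = 13.6 × 1 / 5² = 0.5440 eV.
λ_min = 1240 / 0.5440 = 2280 nm.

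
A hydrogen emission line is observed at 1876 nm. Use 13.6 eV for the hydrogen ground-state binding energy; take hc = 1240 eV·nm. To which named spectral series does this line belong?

ΔE = 1240/1876 = 0.6610 eV.
This matches 13.6 × (1/3² − 1/4²), so n_f = 3: the Paschen series.

Paschen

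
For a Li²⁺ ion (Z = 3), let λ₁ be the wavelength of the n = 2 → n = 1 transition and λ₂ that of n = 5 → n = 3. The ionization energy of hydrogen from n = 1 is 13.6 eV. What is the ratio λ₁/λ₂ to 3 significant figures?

0.0948

λ ∝ 1/ΔE ∝ 1/(1/n_f² − 1/n_i²), and the Z² and hc factors cancel in the ratio.
λ₁/λ₂ = (1/3² − 1/5²)/(1/1² − 1/2²) = 0.07111/0.7500 = 0.0948.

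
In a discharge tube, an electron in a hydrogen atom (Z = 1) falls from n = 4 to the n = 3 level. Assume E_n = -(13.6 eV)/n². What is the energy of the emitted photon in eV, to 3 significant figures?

E_4 = −13.60/16 = −0.8500 eV and E_3 = −13.60/9 = −1.511 eV.
The photon energy is |E_4 − E_3| = 0.661 eV.

0.661 eV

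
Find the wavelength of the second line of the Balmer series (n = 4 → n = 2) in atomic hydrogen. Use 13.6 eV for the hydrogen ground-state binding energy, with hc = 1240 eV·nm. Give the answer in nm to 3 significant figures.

The Balmer series terminates on n_f = 2; the second line has n_i = 2+2 = 4.
ΔE = 13.60 × (1/2² − 1/4²) = 2.550 eV.
λ = 1240 / 2.550 = 486 nm.

486 nm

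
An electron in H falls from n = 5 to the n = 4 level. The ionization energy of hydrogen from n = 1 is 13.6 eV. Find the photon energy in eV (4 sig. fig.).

E_5 = −13.60/25 = −0.5440 eV and E_4 = −13.60/16 = −0.8500 eV.
The photon energy is |E_5 − E_4| = 0.3060 eV.

0.3060 eV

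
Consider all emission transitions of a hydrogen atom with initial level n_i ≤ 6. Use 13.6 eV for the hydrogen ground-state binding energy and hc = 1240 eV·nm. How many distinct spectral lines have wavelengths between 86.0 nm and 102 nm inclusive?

Enumerate all n_i → n_f pairs with 1 ≤ n_f < n_i ≤ 6 and compute λ = 1240 / [13.6·1·(1/n_f² − 1/n_i²)].
Lines falling in [86.0, 102] nm: 6→1 (93.78 nm), 5→1 (94.98 nm), 4→1 (97.25 nm).

3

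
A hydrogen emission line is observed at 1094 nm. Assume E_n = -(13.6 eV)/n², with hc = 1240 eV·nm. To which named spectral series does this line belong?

Paschen

ΔE = 1240/1094 = 1.133 eV.
This matches 13.6 × (1/3² − 1/6²), so n_f = 3: the Paschen series.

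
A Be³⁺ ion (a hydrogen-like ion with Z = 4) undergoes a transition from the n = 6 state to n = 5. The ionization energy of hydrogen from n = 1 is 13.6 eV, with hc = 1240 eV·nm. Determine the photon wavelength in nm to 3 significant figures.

For Z = 4 the level energies scale as Z², so the effective Rydberg energy is 13.6 × 16 = 217.6 eV.
ΔE = 217.6 × (1/5² − 1/6²) = 217.6 × 0.01222 = 2.660 eV.
λ = hc/ΔE = 1240 / 2.660 = 466 nm.

466 nm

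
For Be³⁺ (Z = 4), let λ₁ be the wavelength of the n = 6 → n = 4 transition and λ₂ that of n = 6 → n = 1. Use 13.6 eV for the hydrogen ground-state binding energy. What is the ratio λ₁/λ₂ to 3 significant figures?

λ ∝ 1/ΔE ∝ 1/(1/n_f² − 1/n_i²), and the Z² and hc factors cancel in the ratio.
λ₁/λ₂ = (1/1² − 1/6²)/(1/4² − 1/6²) = 0.9722/0.03472 = 28.0.

28.0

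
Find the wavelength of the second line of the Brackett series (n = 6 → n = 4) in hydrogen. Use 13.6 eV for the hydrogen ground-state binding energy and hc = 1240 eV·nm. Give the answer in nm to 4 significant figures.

2626 nm

The Brackett series terminates on n_f = 4; the second line has n_i = 4+2 = 6.
ΔE = 13.60 × (1/4² − 1/6²) = 0.4722 eV.
λ = 1240 / 0.4722 = 2626 nm.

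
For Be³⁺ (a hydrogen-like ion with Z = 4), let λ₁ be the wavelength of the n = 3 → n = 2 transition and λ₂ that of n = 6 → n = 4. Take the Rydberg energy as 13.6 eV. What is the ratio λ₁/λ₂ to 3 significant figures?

0.250

λ ∝ 1/ΔE ∝ 1/(1/n_f² − 1/n_i²), and the Z² and hc factors cancel in the ratio.
λ₁/λ₂ = (1/4² − 1/6²)/(1/2² − 1/3²) = 0.03472/0.1389 = 0.250.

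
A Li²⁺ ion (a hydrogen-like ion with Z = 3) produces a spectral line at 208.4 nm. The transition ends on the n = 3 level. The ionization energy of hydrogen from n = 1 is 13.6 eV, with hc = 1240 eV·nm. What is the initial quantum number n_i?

The photon energy is ΔE = hc/λ = 1240 / 208.4 = 5.950 eV.
With Z = 3, ΔE = 122.4 × (1/n_f² − 1/n_i²), so 1/n_f² − 1/n_i² = 0.04861.
With n_f = 3: 1/n_i² = 1/9 − 0.04861 = 0.06250, so n_i ≈ 4.00.

n_i = 4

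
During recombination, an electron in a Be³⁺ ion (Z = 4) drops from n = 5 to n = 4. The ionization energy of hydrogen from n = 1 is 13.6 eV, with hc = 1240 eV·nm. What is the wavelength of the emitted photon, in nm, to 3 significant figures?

For Z = 4 the level energies scale as Z², so the effective Rydberg energy is 13.6 × 16 = 217.6 eV.
ΔE = 217.6 × (1/4² − 1/5²) = 217.6 × 0.02250 = 4.896 eV.
λ = hc/ΔE = 1240 / 4.896 = 253 nm.

253 nm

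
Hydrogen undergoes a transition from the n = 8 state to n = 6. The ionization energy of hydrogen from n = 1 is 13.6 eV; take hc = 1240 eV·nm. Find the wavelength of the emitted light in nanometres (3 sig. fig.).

ΔE = 13.60 × (1/6² − 1/8²) = 13.60 × 0.01215 = 0.1653 eV.
λ = hc/ΔE = 1240 / 0.1653 = 7500 nm.

7500 nm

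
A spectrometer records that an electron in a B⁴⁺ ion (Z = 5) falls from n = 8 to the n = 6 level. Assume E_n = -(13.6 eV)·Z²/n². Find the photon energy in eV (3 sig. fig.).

4.13 eV

The Bohr energies scale as Z², so for Z = 5: E_n = −340.0/n² eV.
E_8 = −340.0/64 = −5.313 eV and E_6 = −340.0/36 = −9.444 eV.
The photon energy is |E_8 − E_6| = 4.13 eV.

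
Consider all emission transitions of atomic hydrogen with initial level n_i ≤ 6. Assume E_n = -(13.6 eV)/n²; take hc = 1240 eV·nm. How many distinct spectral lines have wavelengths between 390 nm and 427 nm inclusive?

Enumerate all n_i → n_f pairs with 1 ≤ n_f < n_i ≤ 6 and compute λ = 1240 / [13.6·1·(1/n_f² − 1/n_i²)].
Lines falling in [390, 427] nm: 6→2 (410.3 nm).

1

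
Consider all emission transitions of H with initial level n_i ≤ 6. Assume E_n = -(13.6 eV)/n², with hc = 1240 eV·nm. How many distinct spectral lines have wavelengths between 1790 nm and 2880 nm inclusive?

Enumerate all n_i → n_f pairs with 1 ≤ n_f < n_i ≤ 6 and compute λ = 1240 / [13.6·1·(1/n_f² − 1/n_i²)].
Lines falling in [1790, 2880] nm: 4→3 (1876 nm), 6→4 (2626 nm).

2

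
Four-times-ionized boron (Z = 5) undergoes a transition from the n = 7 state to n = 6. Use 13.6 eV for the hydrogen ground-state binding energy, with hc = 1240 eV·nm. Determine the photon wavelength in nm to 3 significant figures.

For Z = 5 the level energies scale as Z², so the effective Rydberg energy is 13.6 × 25 = 340.0 eV.
ΔE = 340.0 × (1/6² − 1/7²) = 340.0 × 0.007370 = 2.506 eV.
λ = hc/ΔE = 1240 / 2.506 = 495 nm.

495 nm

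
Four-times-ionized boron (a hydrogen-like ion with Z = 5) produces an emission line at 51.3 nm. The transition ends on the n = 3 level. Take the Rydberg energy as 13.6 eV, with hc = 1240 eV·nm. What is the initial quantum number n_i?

n_i = 5

The photon energy is ΔE = hc/λ = 1240 / 51.3 = 24.17 eV.
With Z = 5, ΔE = 340.0 × (1/n_f² − 1/n_i²), so 1/n_f² − 1/n_i² = 0.07109.
With n_f = 3: 1/n_i² = 1/9 − 0.07109 = 0.04002, so n_i ≈ 5.00.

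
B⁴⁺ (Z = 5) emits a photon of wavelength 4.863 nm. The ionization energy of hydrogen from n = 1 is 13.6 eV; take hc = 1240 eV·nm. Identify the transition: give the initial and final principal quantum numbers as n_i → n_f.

The photon energy is ΔE = hc/λ = 1240 / 4.863 = 255.0 eV.
With Z = 5, ΔE = 340.0 × (1/n_f² − 1/n_i²), so 1/n_f² − 1/n_i² = 0.7500.
Trying n_f = 1 gives 1/n_i² = 0.2500, i.e. n_i ≈ 2; this pair matches.

n_i = 2, n_f = 1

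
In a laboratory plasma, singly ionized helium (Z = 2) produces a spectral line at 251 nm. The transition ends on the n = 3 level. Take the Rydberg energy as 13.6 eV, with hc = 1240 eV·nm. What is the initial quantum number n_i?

n_i = 7

The photon energy is ΔE = hc/λ = 1240 / 251 = 4.940 eV.
With Z = 2, ΔE = 54.40 × (1/n_f² − 1/n_i²), so 1/n_f² − 1/n_i² = 0.09081.
With n_f = 3: 1/n_i² = 1/9 − 0.09081 = 0.02030, so n_i ≈ 7.02.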